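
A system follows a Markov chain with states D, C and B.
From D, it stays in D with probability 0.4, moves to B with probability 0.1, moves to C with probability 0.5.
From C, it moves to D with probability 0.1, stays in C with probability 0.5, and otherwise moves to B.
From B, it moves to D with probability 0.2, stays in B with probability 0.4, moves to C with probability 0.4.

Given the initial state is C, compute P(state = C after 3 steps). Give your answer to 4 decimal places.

Propagate the distribution vector 3 steps from C.
After 0 steps: (0.0000, 1.0000, 0.0000)
After 1 step: (0.1000, 0.5000, 0.4000)
After 2 steps: (0.1700, 0.4600, 0.3700)
After 3 steps: (0.1880, 0.4630, 0.3490)
P(in C after 3 steps) = 0.4630

0.4630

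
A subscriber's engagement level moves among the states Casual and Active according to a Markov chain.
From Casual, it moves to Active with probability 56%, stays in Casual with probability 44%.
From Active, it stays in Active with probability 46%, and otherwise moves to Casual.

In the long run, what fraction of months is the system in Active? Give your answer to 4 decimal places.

Let the stationary distribution be π with π = πP and π_1 + π_2 = 1.
π_1 = 0.44·π_1 + 0.54·π_2
Solving with the normalization constraint gives π = (0.4909, 0.5091).
So the stationary probability of Active is 0.5091.

0.5091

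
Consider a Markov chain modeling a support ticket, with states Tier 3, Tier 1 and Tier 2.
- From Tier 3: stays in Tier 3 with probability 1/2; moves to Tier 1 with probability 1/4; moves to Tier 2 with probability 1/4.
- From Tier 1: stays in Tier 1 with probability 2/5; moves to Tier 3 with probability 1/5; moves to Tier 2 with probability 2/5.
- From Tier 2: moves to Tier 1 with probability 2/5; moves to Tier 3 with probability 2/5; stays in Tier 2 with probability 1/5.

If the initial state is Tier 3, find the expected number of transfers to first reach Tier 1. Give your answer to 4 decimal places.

3.5000

Let t(s) be the expected number of transfers to first reach Tier 1 from state s, with t(Tier 1) = 0. Conditioning on the first transfer:
t(Tier 3) = 1 + 0.5·t(Tier 3) + 0.25·t(Tier 2)
t(Tier 2) = 1 + 0.4·t(Tier 3) + 0.2·t(Tier 2)
Solving: t(Tier 3) = 3.5000, t(Tier 2) = 3.0000.
Expected transfers from Tier 3 to Tier 1: 3.5000.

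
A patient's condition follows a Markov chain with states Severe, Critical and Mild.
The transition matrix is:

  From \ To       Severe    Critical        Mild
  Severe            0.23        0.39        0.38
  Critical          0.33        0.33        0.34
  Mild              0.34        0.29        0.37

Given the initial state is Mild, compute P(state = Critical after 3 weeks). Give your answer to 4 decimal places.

0.3334

Propagate the distribution vector 3 weeks from Mild.
After 0 weeks: (0.0000, 0.0000, 1.0000)
After 1 week: (0.3400, 0.2900, 0.3700)
After 2 weeks: (0.2997, 0.3356, 0.3647)
After 3 weeks: (0.3037, 0.3334, 0.3629)
P(in Critical after 3 weeks) = 0.3334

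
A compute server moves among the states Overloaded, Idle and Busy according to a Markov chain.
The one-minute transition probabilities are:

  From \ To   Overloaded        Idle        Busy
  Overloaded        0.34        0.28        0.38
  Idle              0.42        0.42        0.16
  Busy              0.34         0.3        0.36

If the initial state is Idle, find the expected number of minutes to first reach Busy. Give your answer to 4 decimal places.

Let t(s) be the expected number of minutes to first reach Busy from state s, with t(Busy) = 0. Conditioning on the first minute:
t(Overloaded) = 1 + 0.34·t(Overloaded) + 0.28·t(Idle)
t(Idle) = 1 + 0.42·t(Overloaded) + 0.42·t(Idle)
Solving: t(Overloaded) = 3.2428, t(Idle) = 4.0724.
Expected minutes from Idle to Busy: 4.0724.

4.0724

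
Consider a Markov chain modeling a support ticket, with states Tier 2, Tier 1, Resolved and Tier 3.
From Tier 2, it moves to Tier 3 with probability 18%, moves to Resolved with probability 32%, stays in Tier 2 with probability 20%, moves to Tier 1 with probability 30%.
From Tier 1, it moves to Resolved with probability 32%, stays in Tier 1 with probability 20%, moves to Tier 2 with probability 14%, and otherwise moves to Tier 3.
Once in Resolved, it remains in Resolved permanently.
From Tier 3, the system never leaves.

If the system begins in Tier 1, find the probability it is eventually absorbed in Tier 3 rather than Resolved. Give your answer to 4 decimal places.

Let h(s) be the probability of absorption at Tier 3 starting from transient state s. Then h(Tier 3) = 1 and h(Resolved) = 0. By first-step analysis:
h(Tier 2) = 0.2·h(Tier 2) + 0.3·h(Tier 1) + 0.32·0 + 0.18·1
h(Tier 1) = 0.14·h(Tier 2) + 0.2·h(Tier 1) + 0.32·0 + 0.34·1
Solving: h(Tier 2) = 0.4114, h(Tier 1) = 0.4970.
Starting from Tier 1, the probability is 0.4970.

0.4970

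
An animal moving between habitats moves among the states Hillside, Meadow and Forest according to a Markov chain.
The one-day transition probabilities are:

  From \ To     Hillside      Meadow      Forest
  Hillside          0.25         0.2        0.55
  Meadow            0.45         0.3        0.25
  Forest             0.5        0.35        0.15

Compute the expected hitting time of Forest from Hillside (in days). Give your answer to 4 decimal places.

2.0690

Let t(s) be the expected number of days to first reach Forest from state s, with t(Forest) = 0. Conditioning on the first day:
t(Hillside) = 1 + 0.25·t(Hillside) + 0.2·t(Meadow)
t(Meadow) = 1 + 0.45·t(Hillside) + 0.3·t(Meadow)
Solving: t(Hillside) = 2.0690, t(Meadow) = 2.7586.
Expected days from Hillside to Forest: 2.0690.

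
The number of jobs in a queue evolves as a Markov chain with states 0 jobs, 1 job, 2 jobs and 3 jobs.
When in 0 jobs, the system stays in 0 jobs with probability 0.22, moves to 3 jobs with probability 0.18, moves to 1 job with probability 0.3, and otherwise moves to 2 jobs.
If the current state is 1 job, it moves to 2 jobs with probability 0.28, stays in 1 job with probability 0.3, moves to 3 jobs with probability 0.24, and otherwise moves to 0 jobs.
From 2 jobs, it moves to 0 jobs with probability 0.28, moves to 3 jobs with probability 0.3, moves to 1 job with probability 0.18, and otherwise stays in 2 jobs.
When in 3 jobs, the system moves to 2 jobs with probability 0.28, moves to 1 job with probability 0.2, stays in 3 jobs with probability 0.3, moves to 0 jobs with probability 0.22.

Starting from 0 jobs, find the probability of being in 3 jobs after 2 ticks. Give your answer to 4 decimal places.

0.2556

Propagate the distribution vector 2 ticks from 0 jobs.
After 0 ticks: (1.0000, 0.0000, 0.0000, 0.0000)
After 1 tick: (0.2200, 0.3000, 0.3000, 0.1800)
After 2 ticks: (0.2260, 0.2460, 0.2724, 0.2556)
P(in 3 jobs after 2 ticks) = 0.2556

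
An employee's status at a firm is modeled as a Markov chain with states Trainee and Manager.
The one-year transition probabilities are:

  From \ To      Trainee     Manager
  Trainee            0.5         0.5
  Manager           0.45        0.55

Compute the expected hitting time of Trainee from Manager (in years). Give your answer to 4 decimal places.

2.2222

Let t(s) be the expected number of years to first reach Trainee from state s, with t(Trainee) = 0. Conditioning on the first year:
t(Manager) = 1 + 0.55·t(Manager)
Solving: t(Manager) = 2.2222.
Expected years from Manager to Trainee: 2.2222.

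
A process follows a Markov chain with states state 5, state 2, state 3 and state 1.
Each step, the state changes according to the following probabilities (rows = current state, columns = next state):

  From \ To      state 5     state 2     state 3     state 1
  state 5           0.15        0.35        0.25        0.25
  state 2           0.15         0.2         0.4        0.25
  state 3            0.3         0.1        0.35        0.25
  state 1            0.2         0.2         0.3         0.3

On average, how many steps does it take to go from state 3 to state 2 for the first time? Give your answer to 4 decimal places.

Let t(s) be the expected number of steps to first reach state 2 from state s, with t(state 2) = 0. Conditioning on the first step:
t(state 5) = 1 + 0.15·t(state 5) + 0.25·t(state 3) + 0.25·t(state 1)
t(state 3) = 1 + 0.3·t(state 5) + 0.35·t(state 3) + 0.25·t(state 1)
t(state 1) = 1 + 0.2·t(state 5) + 0.3·t(state 3) + 0.3·t(state 1)
Solving: t(state 5) = 4.2118, t(state 3) = 5.3818, t(state 1) = 4.9384.
Expected steps from state 3 to state 2: 5.3818.

5.3818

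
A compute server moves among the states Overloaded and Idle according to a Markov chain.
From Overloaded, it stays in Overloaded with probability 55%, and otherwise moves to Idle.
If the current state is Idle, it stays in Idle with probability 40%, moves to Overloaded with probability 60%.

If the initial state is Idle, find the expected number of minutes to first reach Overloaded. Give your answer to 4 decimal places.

Let t(s) be the expected number of minutes to first reach Overloaded from state s, with t(Overloaded) = 0. Conditioning on the first minute:
t(Idle) = 1 + 0.4·t(Idle)
Solving: t(Idle) = 1.6667.
Expected minutes from Idle to Overloaded: 1.6667.

1.6667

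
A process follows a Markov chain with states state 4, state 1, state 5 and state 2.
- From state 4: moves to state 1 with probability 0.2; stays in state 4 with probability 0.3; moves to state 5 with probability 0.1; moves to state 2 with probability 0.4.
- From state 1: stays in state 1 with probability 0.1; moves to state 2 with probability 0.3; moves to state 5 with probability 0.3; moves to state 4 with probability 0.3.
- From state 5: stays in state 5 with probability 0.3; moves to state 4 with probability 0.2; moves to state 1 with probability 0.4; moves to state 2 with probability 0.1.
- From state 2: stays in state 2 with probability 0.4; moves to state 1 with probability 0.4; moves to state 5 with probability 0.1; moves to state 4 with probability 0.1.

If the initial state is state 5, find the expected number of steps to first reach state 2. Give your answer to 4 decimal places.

4.3590

Let t(s) be the expected number of steps to first reach state 2 from state s, with t(state 2) = 0. Conditioning on the first step:
t(state 4) = 1 + 0.3·t(state 4) + 0.2·t(state 1) + 0.1·t(state 5)
t(state 1) = 1 + 0.3·t(state 4) + 0.1·t(state 1) + 0.3·t(state 5)
t(state 5) = 1 + 0.2·t(state 4) + 0.4·t(state 1) + 0.3·t(state 5)
Solving: t(state 4) = 3.0769, t(state 1) = 3.5897, t(state 5) = 4.3590.
Expected steps from state 5 to state 2: 4.3590.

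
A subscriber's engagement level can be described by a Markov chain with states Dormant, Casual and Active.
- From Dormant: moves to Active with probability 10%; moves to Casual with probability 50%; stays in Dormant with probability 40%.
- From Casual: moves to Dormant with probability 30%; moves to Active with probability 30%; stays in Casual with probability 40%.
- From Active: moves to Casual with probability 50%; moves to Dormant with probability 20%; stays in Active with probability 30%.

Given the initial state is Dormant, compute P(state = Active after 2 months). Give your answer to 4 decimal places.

0.2200

Sum over the intermediate state after 1 month:
P = P(Dormant→Dormant)·P(Dormant→Active) + P(Dormant→Casual)·P(Casual→Active) + P(Dormant→Active)·P(Active→Active)
  = 0.4×0.1 + 0.5×0.3 + 0.1×0.3
  = 0.0400 + 0.1500 + 0.0300 = 0.2200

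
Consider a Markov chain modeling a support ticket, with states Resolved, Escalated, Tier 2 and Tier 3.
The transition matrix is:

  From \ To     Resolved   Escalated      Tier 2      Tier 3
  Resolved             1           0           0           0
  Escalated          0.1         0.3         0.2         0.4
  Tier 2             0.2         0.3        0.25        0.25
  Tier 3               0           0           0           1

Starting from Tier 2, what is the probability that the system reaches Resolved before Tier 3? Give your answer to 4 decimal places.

Let h(s) be the probability of absorption at Resolved starting from transient state s. Then h(Resolved) = 1 and h(Tier 3) = 0. By first-step analysis:
h(Escalated) = 0.1·1 + 0.3·h(Escalated) + 0.2·h(Tier 2) + 0.4·0
h(Tier 2) = 0.2·1 + 0.3·h(Escalated) + 0.25·h(Tier 2) + 0.25·0
Solving: h(Escalated) = 0.2473, h(Tier 2) = 0.3656.
Starting from Tier 2, the probability is 0.3656.

0.3656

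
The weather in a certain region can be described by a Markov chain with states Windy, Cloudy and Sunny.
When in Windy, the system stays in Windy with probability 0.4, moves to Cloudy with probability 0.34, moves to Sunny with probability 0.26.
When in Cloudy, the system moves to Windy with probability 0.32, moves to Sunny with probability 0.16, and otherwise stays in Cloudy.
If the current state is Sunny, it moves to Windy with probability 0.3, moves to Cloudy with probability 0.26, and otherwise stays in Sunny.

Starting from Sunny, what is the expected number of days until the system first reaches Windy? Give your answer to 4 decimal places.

3.2570

Let t(s) be the expected number of days to first reach Windy from state s, with t(Windy) = 0. Conditioning on the first day:
t(Cloudy) = 1 + 0.52·t(Cloudy) + 0.16·t(Sunny)
t(Sunny) = 1 + 0.26·t(Cloudy) + 0.44·t(Sunny)
Solving: t(Cloudy) = 3.1690, t(Sunny) = 3.2570.
Expected days from Sunny to Windy: 3.2570.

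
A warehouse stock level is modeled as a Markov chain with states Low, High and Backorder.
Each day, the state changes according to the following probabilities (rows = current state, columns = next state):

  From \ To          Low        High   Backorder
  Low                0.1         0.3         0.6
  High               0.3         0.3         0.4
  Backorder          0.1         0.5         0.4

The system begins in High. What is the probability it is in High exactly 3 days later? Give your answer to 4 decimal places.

0.3920

Propagate the distribution vector 3 days from High.
After 0 days: (0.0000, 1.0000, 0.0000)
After 1 day: (0.3000, 0.3000, 0.4000)
After 2 days: (0.1600, 0.3800, 0.4600)
After 3 days: (0.1760, 0.3920, 0.4320)
P(in High after 3 days) = 0.3920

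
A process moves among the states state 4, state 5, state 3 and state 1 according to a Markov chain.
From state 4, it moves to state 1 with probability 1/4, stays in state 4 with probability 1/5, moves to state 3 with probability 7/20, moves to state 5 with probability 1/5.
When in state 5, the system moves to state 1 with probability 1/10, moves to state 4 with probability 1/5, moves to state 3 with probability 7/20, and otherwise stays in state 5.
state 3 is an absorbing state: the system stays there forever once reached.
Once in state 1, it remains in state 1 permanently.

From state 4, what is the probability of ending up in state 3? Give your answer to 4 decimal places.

Let h(s) be the probability of absorption at state 3 starting from transient state s. Then h(state 3) = 1 and h(state 1) = 0. By first-step analysis:
h(state 4) = 0.2·h(state 4) + 0.2·h(state 5) + 0.35·1 + 0.25·0
h(state 5) = 0.2·h(state 4) + 0.35·h(state 5) + 0.35·1 + 0.1·0
Solving: h(state 4) = 0.6198, h(state 5) = 0.7292.
Starting from state 4, the probability is 0.6198.

0.6198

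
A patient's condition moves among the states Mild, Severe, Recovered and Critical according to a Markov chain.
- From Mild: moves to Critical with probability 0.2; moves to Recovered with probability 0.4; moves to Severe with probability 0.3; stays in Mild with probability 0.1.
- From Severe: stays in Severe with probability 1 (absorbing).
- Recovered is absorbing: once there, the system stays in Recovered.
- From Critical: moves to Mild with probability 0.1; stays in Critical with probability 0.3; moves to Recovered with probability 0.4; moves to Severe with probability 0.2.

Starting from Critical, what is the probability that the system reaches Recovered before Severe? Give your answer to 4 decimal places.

Let h(s) be the probability of absorption at Recovered starting from transient state s. Then h(Recovered) = 1 and h(Severe) = 0. By first-step analysis:
h(Mild) = 0.1·h(Mild) + 0.3·0 + 0.4·1 + 0.2·h(Critical)
h(Critical) = 0.1·h(Mild) + 0.2·0 + 0.4·1 + 0.3·h(Critical)
Solving: h(Mild) = 0.5902, h(Critical) = 0.6557.
Starting from Critical, the probability is 0.6557.

0.6557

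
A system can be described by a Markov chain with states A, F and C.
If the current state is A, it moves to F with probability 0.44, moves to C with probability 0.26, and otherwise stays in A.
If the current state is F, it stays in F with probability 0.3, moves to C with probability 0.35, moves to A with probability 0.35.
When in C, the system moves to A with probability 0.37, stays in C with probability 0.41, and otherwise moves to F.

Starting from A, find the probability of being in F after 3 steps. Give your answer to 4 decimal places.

0.3205

Propagate the distribution vector 3 steps from A.
After 0 steps: (1.0000, 0.0000, 0.0000)
After 1 step: (0.3000, 0.4400, 0.2600)
After 2 steps: (0.3402, 0.3212, 0.3386)
After 3 steps: (0.3398, 0.3205, 0.3397)
P(in F after 3 steps) = 0.3205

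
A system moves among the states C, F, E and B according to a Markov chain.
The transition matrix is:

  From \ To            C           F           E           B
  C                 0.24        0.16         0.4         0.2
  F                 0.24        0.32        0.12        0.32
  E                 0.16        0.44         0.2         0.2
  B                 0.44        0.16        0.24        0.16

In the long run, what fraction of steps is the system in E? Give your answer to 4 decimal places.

Let the stationary distribution be π with π = πP and π_1 + π_2 + π_3 + π_4 = 1.
π_1 = 0.24·π_1 + 0.24·π_2 + 0.16·π_3 + 0.44·π_4
π_2 = 0.16·π_1 + 0.32·π_2 + 0.44·π_3 + 0.16·π_4
π_3 = 0.4·π_1 + 0.12·π_2 + 0.2·π_3 + 0.24·π_4
Solving with the normalization constraint gives π = (0.2655, 0.2706, 0.2404, 0.2235).
So the stationary probability of E is 0.2404.

0.2404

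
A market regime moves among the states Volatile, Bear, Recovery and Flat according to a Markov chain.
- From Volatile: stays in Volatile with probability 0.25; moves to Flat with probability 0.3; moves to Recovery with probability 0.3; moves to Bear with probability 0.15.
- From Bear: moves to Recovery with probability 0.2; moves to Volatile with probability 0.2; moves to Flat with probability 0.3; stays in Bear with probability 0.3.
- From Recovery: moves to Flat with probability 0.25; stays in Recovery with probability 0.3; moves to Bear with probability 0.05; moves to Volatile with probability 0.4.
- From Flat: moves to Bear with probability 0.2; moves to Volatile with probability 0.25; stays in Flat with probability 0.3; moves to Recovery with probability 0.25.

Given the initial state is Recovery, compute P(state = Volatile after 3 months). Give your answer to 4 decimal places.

0.2854

Propagate the distribution vector 3 months from Recovery.
After 0 months: (0.0000, 0.0000, 1.0000, 0.0000)
After 1 month: (0.4000, 0.0500, 0.3000, 0.2500)
After 2 months: (0.2925, 0.1400, 0.2825, 0.2850)
After 3 months: (0.2854, 0.1570, 0.2718, 0.2859)
P(in Volatile after 3 months) = 0.2854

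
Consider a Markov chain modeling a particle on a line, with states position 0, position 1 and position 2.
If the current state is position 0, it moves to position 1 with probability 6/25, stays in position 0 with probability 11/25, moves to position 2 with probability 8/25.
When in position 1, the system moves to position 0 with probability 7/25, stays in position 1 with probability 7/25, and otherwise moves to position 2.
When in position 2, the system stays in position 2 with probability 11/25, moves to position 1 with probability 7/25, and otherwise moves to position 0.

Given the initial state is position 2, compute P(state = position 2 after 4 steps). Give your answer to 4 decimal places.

Propagate the distribution vector 4 steps from position 2.
After 0 steps: (0.0000, 0.0000, 1.0000)
After 1 step: (0.2800, 0.2800, 0.4400)
After 2 steps: (0.3248, 0.2688, 0.4064)
After 3 steps: (0.3320, 0.2670, 0.4010)
After 4 steps: (0.3331, 0.2667, 0.4002)
P(in position 2 after 4 steps) = 0.4002

0.4002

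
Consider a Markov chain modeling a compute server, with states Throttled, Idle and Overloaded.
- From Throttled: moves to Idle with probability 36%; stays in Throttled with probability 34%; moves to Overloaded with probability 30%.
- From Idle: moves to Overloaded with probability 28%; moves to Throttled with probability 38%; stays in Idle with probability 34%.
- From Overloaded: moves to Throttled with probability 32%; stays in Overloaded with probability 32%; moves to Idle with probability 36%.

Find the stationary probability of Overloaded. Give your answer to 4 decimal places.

Let the stationary distribution be π with π = πP and π_1 + π_2 + π_3 = 1.
π_1 = 0.34·π_1 + 0.38·π_2 + 0.32·π_3
π_2 = 0.36·π_1 + 0.34·π_2 + 0.36·π_3
Solving with the normalization constraint gives π = (0.3481, 0.3529, 0.2989).
So the stationary probability of Overloaded is 0.2989.

0.2989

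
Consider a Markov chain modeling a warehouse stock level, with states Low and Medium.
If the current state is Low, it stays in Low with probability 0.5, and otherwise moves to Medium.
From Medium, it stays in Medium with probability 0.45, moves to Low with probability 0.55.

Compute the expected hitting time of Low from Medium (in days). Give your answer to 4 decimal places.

Let t(s) be the expected number of days to first reach Low from state s, with t(Low) = 0. Conditioning on the first day:
t(Medium) = 1 + 0.45·t(Medium)
Solving: t(Medium) = 1.8182.
Expected days from Medium to Low: 1.8182.

1.8182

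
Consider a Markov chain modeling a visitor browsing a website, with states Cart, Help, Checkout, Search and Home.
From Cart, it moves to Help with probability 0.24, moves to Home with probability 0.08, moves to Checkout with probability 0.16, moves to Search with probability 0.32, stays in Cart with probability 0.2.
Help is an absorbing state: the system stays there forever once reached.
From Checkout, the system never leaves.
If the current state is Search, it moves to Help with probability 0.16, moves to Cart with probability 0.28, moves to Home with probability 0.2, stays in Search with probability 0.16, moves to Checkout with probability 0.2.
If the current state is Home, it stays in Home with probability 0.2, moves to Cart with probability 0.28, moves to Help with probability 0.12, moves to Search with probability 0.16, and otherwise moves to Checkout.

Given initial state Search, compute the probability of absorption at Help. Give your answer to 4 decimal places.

0.4698

Let h(s) be the probability of absorption at Help starting from transient state s. Then h(Help) = 1 and h(Checkout) = 0. By first-step analysis:
h(Cart) = 0.2·h(Cart) + 0.24·1 + 0.16·0 + 0.32·h(Search) + 0.08·h(Home)
h(Search) = 0.28·h(Cart) + 0.16·1 + 0.2·0 + 0.16·h(Search) + 0.2·h(Home)
h(Home) = 0.28·h(Cart) + 0.12·1 + 0.24·0 + 0.16·h(Search) + 0.2·h(Home)
Solving: h(Cart) = 0.5309, h(Search) = 0.4698, h(Home) = 0.4298.
Starting from Search, the probability is 0.4698.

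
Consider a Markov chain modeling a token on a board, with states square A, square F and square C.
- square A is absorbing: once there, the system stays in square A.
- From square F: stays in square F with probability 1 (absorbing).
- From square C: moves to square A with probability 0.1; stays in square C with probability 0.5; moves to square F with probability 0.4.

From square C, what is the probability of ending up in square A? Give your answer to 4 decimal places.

0.2000

Let h(s) be the probability of absorption at square A starting from transient state s. Then h(square A) = 1 and h(square F) = 0. By first-step analysis:
h(square C) = 0.1·1 + 0.4·0 + 0.5·h(square C)
Solving: h(square C) = 0.2000.
Starting from square C, the probability is 0.2000.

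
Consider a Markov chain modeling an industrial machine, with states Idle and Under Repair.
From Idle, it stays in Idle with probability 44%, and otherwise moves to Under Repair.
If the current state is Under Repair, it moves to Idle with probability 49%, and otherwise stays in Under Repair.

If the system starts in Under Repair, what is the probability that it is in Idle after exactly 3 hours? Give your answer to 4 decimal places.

Propagate the distribution vector 3 hours from Under Repair.
After 0 hours: (0.0000, 1.0000)
After 1 hour: (0.4900, 0.5100)
After 2 hours: (0.4655, 0.5345)
After 3 hours: (0.4667, 0.5333)
P(in Idle after 3 hours) = 0.4667

0.4667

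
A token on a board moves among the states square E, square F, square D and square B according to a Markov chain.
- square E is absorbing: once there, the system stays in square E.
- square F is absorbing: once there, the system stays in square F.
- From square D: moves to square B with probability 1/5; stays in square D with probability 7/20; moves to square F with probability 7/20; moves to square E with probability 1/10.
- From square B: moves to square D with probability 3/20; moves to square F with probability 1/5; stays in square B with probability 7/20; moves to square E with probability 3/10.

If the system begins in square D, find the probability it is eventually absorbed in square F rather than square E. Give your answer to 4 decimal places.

0.6815

Let h(s) be the probability of absorption at square F starting from transient state s. Then h(square F) = 1 and h(square E) = 0. By first-step analysis:
h(square D) = 0.1·0 + 0.35·1 + 0.35·h(square D) + 0.2·h(square B)
h(square B) = 0.3·0 + 0.2·1 + 0.15·h(square D) + 0.35·h(square B)
Solving: h(square D) = 0.6815, h(square B) = 0.4650.
Starting from square D, the probability is 0.6815.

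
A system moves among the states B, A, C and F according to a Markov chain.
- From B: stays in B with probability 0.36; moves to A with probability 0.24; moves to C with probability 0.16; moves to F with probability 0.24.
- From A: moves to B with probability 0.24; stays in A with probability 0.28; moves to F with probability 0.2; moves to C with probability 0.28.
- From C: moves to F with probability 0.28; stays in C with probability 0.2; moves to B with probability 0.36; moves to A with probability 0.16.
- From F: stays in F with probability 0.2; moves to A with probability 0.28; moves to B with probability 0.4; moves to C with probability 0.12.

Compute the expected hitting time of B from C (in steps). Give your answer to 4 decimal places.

2.9075

Let t(s) be the expected number of steps to first reach B from state s, with t(B) = 0. Conditioning on the first step:
t(A) = 1 + 0.28·t(A) + 0.28·t(C) + 0.2·t(F)
t(C) = 1 + 0.16·t(A) + 0.2·t(C) + 0.28·t(F)
t(F) = 1 + 0.28·t(A) + 0.12·t(C) + 0.2·t(F)
Solving: t(A) = 3.3097, t(C) = 2.9075, t(F) = 2.8445.
Expected steps from C to B: 2.9075.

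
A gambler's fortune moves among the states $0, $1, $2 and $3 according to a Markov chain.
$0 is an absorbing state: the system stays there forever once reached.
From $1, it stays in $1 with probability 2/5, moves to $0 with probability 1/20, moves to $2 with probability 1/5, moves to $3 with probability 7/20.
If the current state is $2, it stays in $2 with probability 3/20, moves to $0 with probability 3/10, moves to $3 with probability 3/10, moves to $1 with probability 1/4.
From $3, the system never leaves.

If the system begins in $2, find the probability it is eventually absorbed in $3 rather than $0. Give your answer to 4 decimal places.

Let h(s) be the probability of absorption at $3 starting from transient state s. Then h($3) = 1 and h($0) = 0. By first-step analysis:
h($1) = 0.05·0 + 0.4·h($1) + 0.2·h($2) + 0.35·1
h($2) = 0.3·0 + 0.25·h($1) + 0.15·h($2) + 0.3·1
Solving: h($1) = 0.7772, h($2) = 0.5815.
Starting from $2, the probability is 0.5815.

0.5815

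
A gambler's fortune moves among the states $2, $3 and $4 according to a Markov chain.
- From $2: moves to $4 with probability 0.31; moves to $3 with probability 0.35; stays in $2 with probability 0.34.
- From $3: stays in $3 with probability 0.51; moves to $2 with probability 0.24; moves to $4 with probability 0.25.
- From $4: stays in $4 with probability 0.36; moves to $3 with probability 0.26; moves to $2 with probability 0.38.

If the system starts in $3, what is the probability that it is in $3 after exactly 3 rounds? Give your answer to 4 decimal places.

0.3892

Propagate the distribution vector 3 rounds from $3.
After 0 rounds: (0.0000, 1.0000, 0.0000)
After 1 round: (0.2400, 0.5100, 0.2500)
After 2 rounds: (0.2990, 0.4091, 0.2919)
After 3 rounds: (0.3108, 0.3892, 0.3000)
P(in $3 after 3 rounds) = 0.3892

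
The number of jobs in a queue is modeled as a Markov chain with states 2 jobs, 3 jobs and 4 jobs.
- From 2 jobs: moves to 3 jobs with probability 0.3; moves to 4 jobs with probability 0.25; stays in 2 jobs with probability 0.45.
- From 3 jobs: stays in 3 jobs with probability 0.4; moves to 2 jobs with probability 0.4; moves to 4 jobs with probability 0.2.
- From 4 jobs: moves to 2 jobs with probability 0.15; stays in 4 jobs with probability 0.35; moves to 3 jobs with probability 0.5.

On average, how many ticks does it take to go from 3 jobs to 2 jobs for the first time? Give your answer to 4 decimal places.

Let t(s) be the expected number of ticks to first reach 2 jobs from state s, with t(2 jobs) = 0. Conditioning on the first tick:
t(3 jobs) = 1 + 0.4·t(3 jobs) + 0.2·t(4 jobs)
t(4 jobs) = 1 + 0.5·t(3 jobs) + 0.35·t(4 jobs)
Solving: t(3 jobs) = 2.9310, t(4 jobs) = 3.7931.
Expected ticks from 3 jobs to 2 jobs: 2.9310.

2.9310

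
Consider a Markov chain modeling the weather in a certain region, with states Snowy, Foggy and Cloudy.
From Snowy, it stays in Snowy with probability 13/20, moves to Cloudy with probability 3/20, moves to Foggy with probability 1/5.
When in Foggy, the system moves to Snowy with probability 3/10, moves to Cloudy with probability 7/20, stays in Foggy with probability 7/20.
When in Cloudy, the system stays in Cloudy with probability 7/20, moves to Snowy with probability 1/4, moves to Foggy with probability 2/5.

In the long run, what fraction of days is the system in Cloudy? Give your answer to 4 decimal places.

0.2617

Let the stationary distribution be π with π = πP and π_1 + π_2 + π_3 = 1.
π_1 = 0.65·π_1 + 0.3·π_2 + 0.25·π_3
π_2 = 0.2·π_1 + 0.35·π_2 + 0.4·π_3
Solving with the normalization constraint gives π = (0.4414, 0.2969, 0.2617).
So the stationary probability of Cloudy is 0.2617.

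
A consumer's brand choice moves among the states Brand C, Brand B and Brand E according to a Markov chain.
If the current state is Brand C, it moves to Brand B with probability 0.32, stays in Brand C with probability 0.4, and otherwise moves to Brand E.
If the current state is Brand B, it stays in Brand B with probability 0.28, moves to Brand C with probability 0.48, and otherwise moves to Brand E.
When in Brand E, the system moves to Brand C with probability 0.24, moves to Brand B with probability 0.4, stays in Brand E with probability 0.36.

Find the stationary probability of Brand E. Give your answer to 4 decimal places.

Let the stationary distribution be π with π = πP and π_1 + π_2 + π_3 = 1.
π_1 = 0.4·π_1 + 0.48·π_2 + 0.24·π_3
π_2 = 0.32·π_1 + 0.28·π_2 + 0.4·π_3
Solving with the normalization constraint gives π = (0.3800, 0.3300, 0.2900).
So the stationary probability of Brand E is 0.2900.

0.2900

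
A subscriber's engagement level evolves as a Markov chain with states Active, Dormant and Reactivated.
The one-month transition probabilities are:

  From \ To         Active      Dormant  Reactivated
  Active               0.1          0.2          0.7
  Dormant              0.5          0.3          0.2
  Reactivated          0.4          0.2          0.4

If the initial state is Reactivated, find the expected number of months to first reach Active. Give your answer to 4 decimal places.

Let t(s) be the expected number of months to first reach Active from state s, with t(Active) = 0. Conditioning on the first month:
t(Dormant) = 1 + 0.3·t(Dormant) + 0.2·t(Reactivated)
t(Reactivated) = 1 + 0.2·t(Dormant) + 0.4·t(Reactivated)
Solving: t(Dormant) = 2.1053, t(Reactivated) = 2.3684.
Expected months from Reactivated to Active: 2.3684.

2.3684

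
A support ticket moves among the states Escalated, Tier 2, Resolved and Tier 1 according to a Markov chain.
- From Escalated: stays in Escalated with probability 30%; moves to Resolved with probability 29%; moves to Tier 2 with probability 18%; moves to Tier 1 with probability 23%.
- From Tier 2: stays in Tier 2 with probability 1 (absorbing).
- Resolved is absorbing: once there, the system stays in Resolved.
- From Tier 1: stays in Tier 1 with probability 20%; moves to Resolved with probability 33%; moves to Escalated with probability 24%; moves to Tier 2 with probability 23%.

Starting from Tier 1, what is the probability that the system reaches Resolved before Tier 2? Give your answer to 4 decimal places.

Let h(s) be the probability of absorption at Resolved starting from transient state s. Then h(Resolved) = 1 and h(Tier 2) = 0. By first-step analysis:
h(Escalated) = 0.3·h(Escalated) + 0.18·0 + 0.29·1 + 0.23·h(Tier 1)
h(Tier 1) = 0.24·h(Escalated) + 0.23·0 + 0.33·1 + 0.2·h(Tier 1)
Solving: h(Escalated) = 0.6099, h(Tier 1) = 0.5955.
Starting from Tier 1, the probability is 0.5955.

0.5955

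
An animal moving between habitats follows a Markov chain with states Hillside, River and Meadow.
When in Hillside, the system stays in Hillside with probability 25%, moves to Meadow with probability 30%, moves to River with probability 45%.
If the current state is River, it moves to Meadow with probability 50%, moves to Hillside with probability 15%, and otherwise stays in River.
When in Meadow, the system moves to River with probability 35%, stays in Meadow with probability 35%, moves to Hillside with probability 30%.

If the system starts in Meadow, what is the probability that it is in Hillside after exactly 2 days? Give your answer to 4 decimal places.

0.2325

Sum over the intermediate state after 1 day:
P = P(Meadow→Hillside)·P(Hillside→Hillside) + P(Meadow→River)·P(River→Hillside) + P(Meadow→Meadow)·P(Meadow→Hillside)
  = 0.3×0.25 + 0.35×0.15 + 0.35×0.3
  = 0.0750 + 0.0525 + 0.1050 = 0.2325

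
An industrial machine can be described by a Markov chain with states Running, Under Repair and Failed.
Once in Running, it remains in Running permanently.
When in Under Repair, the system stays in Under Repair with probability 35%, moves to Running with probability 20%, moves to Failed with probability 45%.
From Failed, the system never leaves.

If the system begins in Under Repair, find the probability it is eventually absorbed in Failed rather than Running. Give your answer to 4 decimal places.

0.6923

Let h(s) be the probability of absorption at Failed starting from transient state s. Then h(Failed) = 1 and h(Running) = 0. By first-step analysis:
h(Under Repair) = 0.2·0 + 0.35·h(Under Repair) + 0.45·1
Solving: h(Under Repair) = 0.6923.
Starting from Under Repair, the probability is 0.6923.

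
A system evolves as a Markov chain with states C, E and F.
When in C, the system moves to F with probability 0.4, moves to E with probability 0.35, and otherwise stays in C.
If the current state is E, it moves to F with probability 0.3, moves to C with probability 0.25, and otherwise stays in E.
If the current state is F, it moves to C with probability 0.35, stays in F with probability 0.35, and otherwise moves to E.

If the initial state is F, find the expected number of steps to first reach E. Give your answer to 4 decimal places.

3.1655

Let t(s) be the expected number of steps to first reach E from state s, with t(E) = 0. Conditioning on the first step:
t(C) = 1 + 0.25·t(C) + 0.4·t(F)
t(F) = 1 + 0.35·t(C) + 0.35·t(F)
Solving: t(C) = 3.0216, t(F) = 3.1655.
Expected steps from F to E: 3.1655.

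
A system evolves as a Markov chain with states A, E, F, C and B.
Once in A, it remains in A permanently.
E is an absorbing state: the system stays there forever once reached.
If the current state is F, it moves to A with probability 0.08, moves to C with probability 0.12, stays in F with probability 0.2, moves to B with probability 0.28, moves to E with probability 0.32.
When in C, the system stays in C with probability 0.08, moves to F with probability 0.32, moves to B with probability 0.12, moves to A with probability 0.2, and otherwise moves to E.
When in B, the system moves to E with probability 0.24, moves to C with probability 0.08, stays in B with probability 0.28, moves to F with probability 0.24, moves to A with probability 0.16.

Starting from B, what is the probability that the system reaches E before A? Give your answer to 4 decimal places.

Let h(s) be the probability of absorption at E starting from transient state s. Then h(E) = 1 and h(A) = 0. By first-step analysis:
h(F) = 0.08·0 + 0.32·1 + 0.2·h(F) + 0.12·h(C) + 0.28·h(B)
h(C) = 0.2·0 + 0.28·1 + 0.32·h(F) + 0.08·h(C) + 0.12·h(B)
h(B) = 0.16·0 + 0.24·1 + 0.24·h(F) + 0.08·h(C) + 0.28·h(B)
Solving: h(F) = 0.7216, h(C) = 0.6395, h(B) = 0.6449.
Starting from B, the probability is 0.6449.

0.6449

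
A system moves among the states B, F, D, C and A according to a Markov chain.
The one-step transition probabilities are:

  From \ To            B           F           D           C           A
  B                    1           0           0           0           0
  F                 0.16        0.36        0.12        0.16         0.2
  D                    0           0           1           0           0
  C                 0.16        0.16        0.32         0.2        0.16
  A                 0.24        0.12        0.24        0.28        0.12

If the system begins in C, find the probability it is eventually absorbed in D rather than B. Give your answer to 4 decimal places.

Let h(s) be the probability of absorption at D starting from transient state s. Then h(D) = 1 and h(B) = 0. By first-step analysis:
h(F) = 0.16·0 + 0.36·h(F) + 0.12·1 + 0.16·h(C) + 0.2·h(A)
h(C) = 0.16·0 + 0.16·h(F) + 0.32·1 + 0.2·h(C) + 0.16·h(A)
h(A) = 0.24·0 + 0.12·h(F) + 0.24·1 + 0.28·h(C) + 0.12·h(A)
Solving: h(F) = 0.5070, h(C) = 0.6085, h(A) = 0.5355.
Starting from C, the probability is 0.6085.

0.6085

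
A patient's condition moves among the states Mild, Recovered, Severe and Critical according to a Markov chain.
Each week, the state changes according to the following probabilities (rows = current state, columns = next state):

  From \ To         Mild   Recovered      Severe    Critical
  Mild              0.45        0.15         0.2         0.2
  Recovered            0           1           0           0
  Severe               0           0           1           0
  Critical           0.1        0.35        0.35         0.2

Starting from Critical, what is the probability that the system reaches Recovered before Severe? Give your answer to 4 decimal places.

0.4940

Let h(s) be the probability of absorption at Recovered starting from transient state s. Then h(Recovered) = 1 and h(Severe) = 0. By first-step analysis:
h(Mild) = 0.45·h(Mild) + 0.15·1 + 0.2·0 + 0.2·h(Critical)
h(Critical) = 0.1·h(Mild) + 0.35·1 + 0.35·0 + 0.2·h(Critical)
Solving: h(Mild) = 0.4524, h(Critical) = 0.4940.
Starting from Critical, the probability is 0.4940.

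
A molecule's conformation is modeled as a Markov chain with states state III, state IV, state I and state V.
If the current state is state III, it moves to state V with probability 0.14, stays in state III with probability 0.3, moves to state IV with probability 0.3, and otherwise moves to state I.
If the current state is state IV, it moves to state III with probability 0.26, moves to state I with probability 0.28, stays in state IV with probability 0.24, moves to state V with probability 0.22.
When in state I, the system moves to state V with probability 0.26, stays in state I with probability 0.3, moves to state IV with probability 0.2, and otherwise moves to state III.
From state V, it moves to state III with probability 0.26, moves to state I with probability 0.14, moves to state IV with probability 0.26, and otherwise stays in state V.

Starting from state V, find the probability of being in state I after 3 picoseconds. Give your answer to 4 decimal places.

Propagate the distribution vector 3 picoseconds from state V.
After 0 picoseconds: (0.0000, 0.0000, 0.0000, 1.0000)
After 1 picosecond: (0.2600, 0.2600, 0.1400, 0.3400)
After 2 picoseconds: (0.2676, 0.2568, 0.2300, 0.2456)
After 3 picoseconds: (0.2661, 0.2518, 0.2449, 0.2373)
P(in state I after 3 picoseconds) = 0.2449

0.2449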